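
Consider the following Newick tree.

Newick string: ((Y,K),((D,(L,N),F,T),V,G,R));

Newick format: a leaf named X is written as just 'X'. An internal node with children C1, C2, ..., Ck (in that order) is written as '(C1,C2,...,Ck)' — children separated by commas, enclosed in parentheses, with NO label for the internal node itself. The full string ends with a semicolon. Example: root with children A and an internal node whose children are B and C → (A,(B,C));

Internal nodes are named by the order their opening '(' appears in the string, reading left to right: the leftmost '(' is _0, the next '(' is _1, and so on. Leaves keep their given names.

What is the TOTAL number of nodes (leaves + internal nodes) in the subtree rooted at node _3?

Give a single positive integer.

Answer: 7

Derivation:
Newick: ((Y,K),((D,(L,N),F,T),V,G,R));
Locate _3: it is the '(' at position 8 (the 4th '(' reading left to right).
Query: subtree rooted at _3
_3: subtree_size = 1 + 6
  D: subtree_size = 1 + 0
  _4: subtree_size = 1 + 2
    L: subtree_size = 1 + 0
    N: subtree_size = 1 + 0
  F: subtree_size = 1 + 0
  T: subtree_size = 1 + 0
Total subtree size of _3: 7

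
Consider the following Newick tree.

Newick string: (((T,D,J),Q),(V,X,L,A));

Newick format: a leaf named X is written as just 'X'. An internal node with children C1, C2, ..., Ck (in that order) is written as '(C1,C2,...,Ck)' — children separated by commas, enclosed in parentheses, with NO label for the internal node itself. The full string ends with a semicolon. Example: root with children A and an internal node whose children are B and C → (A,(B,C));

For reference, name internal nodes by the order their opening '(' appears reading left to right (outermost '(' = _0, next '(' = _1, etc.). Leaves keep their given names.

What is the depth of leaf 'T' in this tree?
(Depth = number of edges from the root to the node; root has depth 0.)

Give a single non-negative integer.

Answer: 3

Derivation:
Newick: (((T,D,J),Q),(V,X,L,A));
Naming internals by '(' encounter order: outermost '(' = _0, next = _1, ...
Query node: T
Path from root: _0 -> _1 -> _2 -> T
Depth of T: 3 (number of edges from root)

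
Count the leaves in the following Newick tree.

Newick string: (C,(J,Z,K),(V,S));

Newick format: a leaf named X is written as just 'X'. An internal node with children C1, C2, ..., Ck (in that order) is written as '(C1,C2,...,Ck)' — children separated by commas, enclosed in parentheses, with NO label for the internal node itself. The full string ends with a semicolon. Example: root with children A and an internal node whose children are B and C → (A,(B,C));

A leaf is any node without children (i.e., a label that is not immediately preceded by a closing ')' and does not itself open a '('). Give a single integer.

Newick: (C,(J,Z,K),(V,S));
Scan left-to-right; a leaf is any maximal label run not followed by '(':
  pos 1: leaf 'C' → count = 1
  pos 4: leaf 'J' → count = 2
  pos 6: leaf 'Z' → count = 3
  pos 8: leaf 'K' → count = 4
  pos 12: leaf 'V' → count = 5
  pos 14: leaf 'S' → count = 6
Total leaves: 6

Answer: 6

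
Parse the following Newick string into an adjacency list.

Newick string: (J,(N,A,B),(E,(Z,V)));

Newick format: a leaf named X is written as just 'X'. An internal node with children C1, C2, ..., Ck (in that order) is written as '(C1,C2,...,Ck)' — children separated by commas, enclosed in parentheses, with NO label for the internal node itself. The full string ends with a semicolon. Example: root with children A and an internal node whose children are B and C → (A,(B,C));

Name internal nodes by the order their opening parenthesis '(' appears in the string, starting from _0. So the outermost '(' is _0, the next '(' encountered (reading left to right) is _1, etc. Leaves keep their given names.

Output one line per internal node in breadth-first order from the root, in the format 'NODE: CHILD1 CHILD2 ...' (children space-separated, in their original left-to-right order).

Input: (J,(N,A,B),(E,(Z,V)));
Scanning left-to-right, naming '(' by encounter order:
  pos 0: '(' -> open internal node _0 (depth 1)
  pos 3: '(' -> open internal node _1 (depth 2)
  pos 9: ')' -> close internal node _1 (now at depth 1)
  pos 11: '(' -> open internal node _2 (depth 2)
  pos 14: '(' -> open internal node _3 (depth 3)
  pos 18: ')' -> close internal node _3 (now at depth 2)
  pos 19: ')' -> close internal node _2 (now at depth 1)
  pos 20: ')' -> close internal node _0 (now at depth 0)
Total internal nodes: 4
BFS adjacency from root:
  _0: J _1 _2
  _1: N A B
  _2: E _3
  _3: Z V

Answer: _0: J _1 _2
_1: N A B
_2: E _3
_3: Z V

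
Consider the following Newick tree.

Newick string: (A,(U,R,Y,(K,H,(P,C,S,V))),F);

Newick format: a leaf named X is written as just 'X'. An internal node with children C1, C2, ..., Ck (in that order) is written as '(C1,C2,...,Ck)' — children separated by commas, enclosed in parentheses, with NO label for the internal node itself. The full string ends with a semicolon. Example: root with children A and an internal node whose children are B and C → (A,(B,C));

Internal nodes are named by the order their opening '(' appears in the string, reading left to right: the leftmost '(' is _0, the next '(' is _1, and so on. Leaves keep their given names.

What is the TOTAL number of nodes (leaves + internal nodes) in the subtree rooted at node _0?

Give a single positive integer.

Newick: (A,(U,R,Y,(K,H,(P,C,S,V))),F);
Locate _0: it is the '(' at position 0 (the 1st '(' reading left to right).
Query: subtree rooted at _0
_0: subtree_size = 1 + 14
  A: subtree_size = 1 + 0
  _1: subtree_size = 1 + 11
    U: subtree_size = 1 + 0
    R: subtree_size = 1 + 0
    Y: subtree_size = 1 + 0
    _2: subtree_size = 1 + 7
      K: subtree_size = 1 + 0
      H: subtree_size = 1 + 0
      _3: subtree_size = 1 + 4
        P: subtree_size = 1 + 0
        C: subtree_size = 1 + 0
        S: subtree_size = 1 + 0
        V: subtree_size = 1 + 0
  F: subtree_size = 1 + 0
Total subtree size of _0: 15

Answer: 15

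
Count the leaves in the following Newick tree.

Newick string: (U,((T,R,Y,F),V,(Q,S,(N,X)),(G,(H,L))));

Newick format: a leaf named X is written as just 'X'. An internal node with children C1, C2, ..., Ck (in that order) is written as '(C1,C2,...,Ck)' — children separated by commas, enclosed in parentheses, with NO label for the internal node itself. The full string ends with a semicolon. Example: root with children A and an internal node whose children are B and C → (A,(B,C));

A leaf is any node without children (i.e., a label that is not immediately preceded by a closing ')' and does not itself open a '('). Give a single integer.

Newick: (U,((T,R,Y,F),V,(Q,S,(N,X)),(G,(H,L))));
Scan left-to-right; a leaf is any maximal label run not followed by '(':
  pos 1: leaf 'U' → count = 1
  pos 5: leaf 'T' → count = 2
  pos 7: leaf 'R' → count = 3
  pos 9: leaf 'Y' → count = 4
  pos 11: leaf 'F' → count = 5
  pos 14: leaf 'V' → count = 6
  pos 17: leaf 'Q' → count = 7
  pos 19: leaf 'S' → count = 8
  pos 22: leaf 'N' → count = 9
  pos 24: leaf 'X' → count = 10
  pos 29: leaf 'G' → count = 11
  pos 32: leaf 'H' → count = 12
  pos 34: leaf 'L' → count = 13
Total leaves: 13

Answer: 13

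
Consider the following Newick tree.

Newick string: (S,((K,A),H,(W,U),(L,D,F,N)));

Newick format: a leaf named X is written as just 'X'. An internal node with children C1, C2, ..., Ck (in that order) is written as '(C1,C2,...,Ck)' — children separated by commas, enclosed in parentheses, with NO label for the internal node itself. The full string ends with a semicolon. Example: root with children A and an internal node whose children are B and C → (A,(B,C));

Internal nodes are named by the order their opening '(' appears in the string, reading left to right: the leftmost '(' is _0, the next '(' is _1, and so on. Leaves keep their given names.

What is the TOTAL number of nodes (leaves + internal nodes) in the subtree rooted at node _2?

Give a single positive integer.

Newick: (S,((K,A),H,(W,U),(L,D,F,N)));
Locate _2: it is the '(' at position 4 (the 3rd '(' reading left to right).
Query: subtree rooted at _2
_2: subtree_size = 1 + 2
  K: subtree_size = 1 + 0
  A: subtree_size = 1 + 0
Total subtree size of _2: 3

Answer: 3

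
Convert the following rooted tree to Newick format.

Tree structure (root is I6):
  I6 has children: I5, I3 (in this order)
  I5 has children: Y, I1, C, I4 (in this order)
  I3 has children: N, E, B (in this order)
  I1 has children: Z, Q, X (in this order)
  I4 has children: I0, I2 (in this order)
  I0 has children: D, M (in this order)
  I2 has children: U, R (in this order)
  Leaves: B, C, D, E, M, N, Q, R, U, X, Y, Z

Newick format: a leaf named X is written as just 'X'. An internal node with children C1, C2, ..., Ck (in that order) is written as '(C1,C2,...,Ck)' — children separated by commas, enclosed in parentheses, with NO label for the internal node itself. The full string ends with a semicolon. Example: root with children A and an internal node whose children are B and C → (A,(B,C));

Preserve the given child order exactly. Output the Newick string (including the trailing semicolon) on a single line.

Answer: ((Y,(Z,Q,X),C,((D,M),(U,R))),(N,E,B));

Derivation:
internal I6 with children ['I5', 'I3']
  internal I5 with children ['Y', 'I1', 'C', 'I4']
    leaf 'Y' → 'Y'
    internal I1 with children ['Z', 'Q', 'X']
      leaf 'Z' → 'Z'
      leaf 'Q' → 'Q'
      leaf 'X' → 'X'
    → '(Z,Q,X)'
    leaf 'C' → 'C'
    internal I4 with children ['I0', 'I2']
      internal I0 with children ['D', 'M']
        leaf 'D' → 'D'
        leaf 'M' → 'M'
      → '(D,M)'
      internal I2 with children ['U', 'R']
        leaf 'U' → 'U'
        leaf 'R' → 'R'
      → '(U,R)'
    → '((D,M),(U,R))'
  → '(Y,(Z,Q,X),C,((D,M),(U,R)))'
  internal I3 with children ['N', 'E', 'B']
    leaf 'N' → 'N'
    leaf 'E' → 'E'
    leaf 'B' → 'B'
  → '(N,E,B)'
→ '((Y,(Z,Q,X),C,((D,M),(U,R))),(N,E,B))'
Final: ((Y,(Z,Q,X),C,((D,M),(U,R))),(N,E,B));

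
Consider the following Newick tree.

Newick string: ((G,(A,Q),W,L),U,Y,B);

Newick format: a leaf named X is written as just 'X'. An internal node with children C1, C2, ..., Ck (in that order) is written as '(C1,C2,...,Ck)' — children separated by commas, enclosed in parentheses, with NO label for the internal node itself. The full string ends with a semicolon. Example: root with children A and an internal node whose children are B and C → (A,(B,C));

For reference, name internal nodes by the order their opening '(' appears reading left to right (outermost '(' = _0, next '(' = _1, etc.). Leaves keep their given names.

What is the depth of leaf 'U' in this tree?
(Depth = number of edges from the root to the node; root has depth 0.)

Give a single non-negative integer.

Newick: ((G,(A,Q),W,L),U,Y,B);
Naming internals by '(' encounter order: outermost '(' = _0, next = _1, ...
Query node: U
Path from root: _0 -> U
Depth of U: 1 (number of edges from root)

Answer: 1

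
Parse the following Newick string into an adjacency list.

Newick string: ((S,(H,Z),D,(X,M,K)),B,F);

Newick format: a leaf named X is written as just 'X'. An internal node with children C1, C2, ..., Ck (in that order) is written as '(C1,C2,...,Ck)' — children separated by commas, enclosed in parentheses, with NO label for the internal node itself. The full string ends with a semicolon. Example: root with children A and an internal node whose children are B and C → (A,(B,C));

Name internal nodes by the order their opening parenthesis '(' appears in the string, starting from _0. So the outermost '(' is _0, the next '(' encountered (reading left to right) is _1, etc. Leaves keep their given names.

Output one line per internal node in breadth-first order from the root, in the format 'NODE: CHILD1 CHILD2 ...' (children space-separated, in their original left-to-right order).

Input: ((S,(H,Z),D,(X,M,K)),B,F);
Scanning left-to-right, naming '(' by encounter order:
  pos 0: '(' -> open internal node _0 (depth 1)
  pos 1: '(' -> open internal node _1 (depth 2)
  pos 4: '(' -> open internal node _2 (depth 3)
  pos 8: ')' -> close internal node _2 (now at depth 2)
  pos 12: '(' -> open internal node _3 (depth 3)
  pos 18: ')' -> close internal node _3 (now at depth 2)
  pos 19: ')' -> close internal node _1 (now at depth 1)
  pos 24: ')' -> close internal node _0 (now at depth 0)
Total internal nodes: 4
BFS adjacency from root:
  _0: _1 B F
  _1: S _2 D _3
  _2: H Z
  _3: X M K

Answer: _0: _1 B F
_1: S _2 D _3
_2: H Z
_3: X M K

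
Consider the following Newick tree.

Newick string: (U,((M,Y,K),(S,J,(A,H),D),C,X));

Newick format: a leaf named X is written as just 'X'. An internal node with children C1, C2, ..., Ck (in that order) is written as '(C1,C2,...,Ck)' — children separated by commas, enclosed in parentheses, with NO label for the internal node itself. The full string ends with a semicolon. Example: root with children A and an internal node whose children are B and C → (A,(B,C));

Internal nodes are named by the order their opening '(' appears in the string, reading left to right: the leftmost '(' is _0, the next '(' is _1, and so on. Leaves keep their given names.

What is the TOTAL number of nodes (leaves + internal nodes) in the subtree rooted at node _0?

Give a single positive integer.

Answer: 16

Derivation:
Newick: (U,((M,Y,K),(S,J,(A,H),D),C,X));
Locate _0: it is the '(' at position 0 (the 1st '(' reading left to right).
Query: subtree rooted at _0
_0: subtree_size = 1 + 15
  U: subtree_size = 1 + 0
  _1: subtree_size = 1 + 13
    _2: subtree_size = 1 + 3
      M: subtree_size = 1 + 0
      Y: subtree_size = 1 + 0
      K: subtree_size = 1 + 0
    _3: subtree_size = 1 + 6
      S: subtree_size = 1 + 0
      J: subtree_size = 1 + 0
      _4: subtree_size = 1 + 2
        A: subtree_size = 1 + 0
        H: subtree_size = 1 + 0
      D: subtree_size = 1 + 0
    C: subtree_size = 1 + 0
    X: subtree_size = 1 + 0
Total subtree size of _0: 16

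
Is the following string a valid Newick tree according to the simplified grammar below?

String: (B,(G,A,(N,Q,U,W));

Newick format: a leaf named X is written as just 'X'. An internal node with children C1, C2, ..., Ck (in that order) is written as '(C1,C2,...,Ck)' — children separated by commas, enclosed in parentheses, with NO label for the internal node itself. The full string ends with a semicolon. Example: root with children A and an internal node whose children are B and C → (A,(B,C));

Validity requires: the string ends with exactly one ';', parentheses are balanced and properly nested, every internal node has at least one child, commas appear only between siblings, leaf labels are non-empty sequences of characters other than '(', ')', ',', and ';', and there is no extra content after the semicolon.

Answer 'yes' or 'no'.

Input: (B,(G,A,(N,Q,U,W));
Paren balance: 3 '(' vs 2 ')' MISMATCH
Ends with single ';': True
Full parse: FAILS (expected , or ) at pos 18)
Valid: False

Answer: no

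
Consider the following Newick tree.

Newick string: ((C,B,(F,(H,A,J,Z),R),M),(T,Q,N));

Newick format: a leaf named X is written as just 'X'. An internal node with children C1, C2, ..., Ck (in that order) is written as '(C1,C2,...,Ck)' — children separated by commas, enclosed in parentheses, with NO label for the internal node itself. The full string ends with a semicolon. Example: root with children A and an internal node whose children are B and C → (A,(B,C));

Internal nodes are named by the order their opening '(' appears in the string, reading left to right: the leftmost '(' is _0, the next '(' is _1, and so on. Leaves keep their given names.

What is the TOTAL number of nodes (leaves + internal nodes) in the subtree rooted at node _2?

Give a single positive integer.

Newick: ((C,B,(F,(H,A,J,Z),R),M),(T,Q,N));
Locate _2: it is the '(' at position 6 (the 3rd '(' reading left to right).
Query: subtree rooted at _2
_2: subtree_size = 1 + 7
  F: subtree_size = 1 + 0
  _3: subtree_size = 1 + 4
    H: subtree_size = 1 + 0
    A: subtree_size = 1 + 0
    J: subtree_size = 1 + 0
    Z: subtree_size = 1 + 0
  R: subtree_size = 1 + 0
Total subtree size of _2: 8

Answer: 8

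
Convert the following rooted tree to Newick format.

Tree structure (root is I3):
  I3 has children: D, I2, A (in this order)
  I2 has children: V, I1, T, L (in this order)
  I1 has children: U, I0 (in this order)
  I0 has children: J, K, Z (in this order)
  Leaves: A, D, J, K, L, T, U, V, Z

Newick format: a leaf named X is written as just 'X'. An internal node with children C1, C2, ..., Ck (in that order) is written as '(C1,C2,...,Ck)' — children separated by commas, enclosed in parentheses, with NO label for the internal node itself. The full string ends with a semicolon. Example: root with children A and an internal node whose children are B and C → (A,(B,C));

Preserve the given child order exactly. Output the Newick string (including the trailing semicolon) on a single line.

internal I3 with children ['D', 'I2', 'A']
  leaf 'D' → 'D'
  internal I2 with children ['V', 'I1', 'T', 'L']
    leaf 'V' → 'V'
    internal I1 with children ['U', 'I0']
      leaf 'U' → 'U'
      internal I0 with children ['J', 'K', 'Z']
        leaf 'J' → 'J'
        leaf 'K' → 'K'
        leaf 'Z' → 'Z'
      → '(J,K,Z)'
    → '(U,(J,K,Z))'
    leaf 'T' → 'T'
    leaf 'L' → 'L'
  → '(V,(U,(J,K,Z)),T,L)'
  leaf 'A' → 'A'
→ '(D,(V,(U,(J,K,Z)),T,L),A)'
Final: (D,(V,(U,(J,K,Z)),T,L),A);

Answer: (D,(V,(U,(J,K,Z)),T,L),A);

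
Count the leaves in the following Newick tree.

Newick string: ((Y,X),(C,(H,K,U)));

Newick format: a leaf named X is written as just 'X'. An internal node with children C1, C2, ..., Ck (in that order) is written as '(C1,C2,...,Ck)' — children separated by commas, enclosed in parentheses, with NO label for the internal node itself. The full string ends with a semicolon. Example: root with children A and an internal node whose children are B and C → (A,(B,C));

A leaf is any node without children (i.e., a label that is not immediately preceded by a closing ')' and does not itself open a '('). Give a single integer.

Answer: 6

Derivation:
Newick: ((Y,X),(C,(H,K,U)));
Scan left-to-right; a leaf is any maximal label run not followed by '(':
  pos 2: leaf 'Y' → count = 1
  pos 4: leaf 'X' → count = 2
  pos 8: leaf 'C' → count = 3
  pos 11: leaf 'H' → count = 4
  pos 13: leaf 'K' → count = 5
  pos 15: leaf 'U' → count = 6
Total leaves: 6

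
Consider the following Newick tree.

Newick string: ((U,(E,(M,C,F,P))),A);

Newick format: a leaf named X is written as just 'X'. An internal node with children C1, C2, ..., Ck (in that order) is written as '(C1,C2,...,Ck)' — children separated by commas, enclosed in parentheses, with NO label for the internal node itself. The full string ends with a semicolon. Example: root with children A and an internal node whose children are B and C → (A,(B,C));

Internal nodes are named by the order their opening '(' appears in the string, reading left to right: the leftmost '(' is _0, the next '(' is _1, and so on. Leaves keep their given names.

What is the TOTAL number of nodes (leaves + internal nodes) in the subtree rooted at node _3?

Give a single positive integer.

Answer: 5

Derivation:
Newick: ((U,(E,(M,C,F,P))),A);
Locate _3: it is the '(' at position 7 (the 4th '(' reading left to right).
Query: subtree rooted at _3
_3: subtree_size = 1 + 4
  M: subtree_size = 1 + 0
  C: subtree_size = 1 + 0
  F: subtree_size = 1 + 0
  P: subtree_size = 1 + 0
Total subtree size of _3: 5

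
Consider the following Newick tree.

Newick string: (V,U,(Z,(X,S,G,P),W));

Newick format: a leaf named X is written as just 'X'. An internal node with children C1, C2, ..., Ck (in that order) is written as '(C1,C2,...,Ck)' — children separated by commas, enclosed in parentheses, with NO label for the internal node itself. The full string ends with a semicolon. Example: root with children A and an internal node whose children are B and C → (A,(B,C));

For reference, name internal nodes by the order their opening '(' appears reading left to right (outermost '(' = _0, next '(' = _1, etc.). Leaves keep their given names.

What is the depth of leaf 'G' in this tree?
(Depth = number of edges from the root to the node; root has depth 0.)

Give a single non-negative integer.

Newick: (V,U,(Z,(X,S,G,P),W));
Naming internals by '(' encounter order: outermost '(' = _0, next = _1, ...
Query node: G
Path from root: _0 -> _1 -> _2 -> G
Depth of G: 3 (number of edges from root)

Answer: 3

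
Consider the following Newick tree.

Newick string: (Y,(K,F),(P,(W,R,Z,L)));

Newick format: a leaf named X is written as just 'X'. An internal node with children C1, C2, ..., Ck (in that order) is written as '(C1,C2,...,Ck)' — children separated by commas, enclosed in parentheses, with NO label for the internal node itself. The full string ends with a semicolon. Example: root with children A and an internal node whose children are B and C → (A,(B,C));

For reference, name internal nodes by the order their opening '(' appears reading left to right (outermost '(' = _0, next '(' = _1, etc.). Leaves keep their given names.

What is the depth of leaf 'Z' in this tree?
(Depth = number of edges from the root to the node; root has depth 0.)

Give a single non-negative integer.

Newick: (Y,(K,F),(P,(W,R,Z,L)));
Naming internals by '(' encounter order: outermost '(' = _0, next = _1, ...
Query node: Z
Path from root: _0 -> _2 -> _3 -> Z
Depth of Z: 3 (number of edges from root)

Answer: 3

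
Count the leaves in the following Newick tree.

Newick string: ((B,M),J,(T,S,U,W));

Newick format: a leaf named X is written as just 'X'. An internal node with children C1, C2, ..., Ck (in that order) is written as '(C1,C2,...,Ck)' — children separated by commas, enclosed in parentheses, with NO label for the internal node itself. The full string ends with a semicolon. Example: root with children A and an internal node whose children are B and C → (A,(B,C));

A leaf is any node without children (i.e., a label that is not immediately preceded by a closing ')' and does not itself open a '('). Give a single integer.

Answer: 7

Derivation:
Newick: ((B,M),J,(T,S,U,W));
Scan left-to-right; a leaf is any maximal label run not followed by '(':
  pos 2: leaf 'B' → count = 1
  pos 4: leaf 'M' → count = 2
  pos 7: leaf 'J' → count = 3
  pos 10: leaf 'T' → count = 4
  pos 12: leaf 'S' → count = 5
  pos 14: leaf 'U' → count = 6
  pos 16: leaf 'W' → count = 7
Total leaves: 7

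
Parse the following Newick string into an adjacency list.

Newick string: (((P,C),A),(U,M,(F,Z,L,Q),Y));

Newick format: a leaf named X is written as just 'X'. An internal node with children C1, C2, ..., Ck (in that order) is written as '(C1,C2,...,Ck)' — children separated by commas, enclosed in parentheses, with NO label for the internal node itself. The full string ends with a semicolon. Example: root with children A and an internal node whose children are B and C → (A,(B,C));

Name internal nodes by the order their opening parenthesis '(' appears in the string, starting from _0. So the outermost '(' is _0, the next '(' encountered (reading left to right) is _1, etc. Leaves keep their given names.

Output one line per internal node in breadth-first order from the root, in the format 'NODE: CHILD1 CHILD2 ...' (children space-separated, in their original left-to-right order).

Input: (((P,C),A),(U,M,(F,Z,L,Q),Y));
Scanning left-to-right, naming '(' by encounter order:
  pos 0: '(' -> open internal node _0 (depth 1)
  pos 1: '(' -> open internal node _1 (depth 2)
  pos 2: '(' -> open internal node _2 (depth 3)
  pos 6: ')' -> close internal node _2 (now at depth 2)
  pos 9: ')' -> close internal node _1 (now at depth 1)
  pos 11: '(' -> open internal node _3 (depth 2)
  pos 16: '(' -> open internal node _4 (depth 3)
  pos 24: ')' -> close internal node _4 (now at depth 2)
  pos 27: ')' -> close internal node _3 (now at depth 1)
  pos 28: ')' -> close internal node _0 (now at depth 0)
Total internal nodes: 5
BFS adjacency from root:
  _0: _1 _3
  _1: _2 A
  _3: U M _4 Y
  _2: P C
  _4: F Z L Q

Answer: _0: _1 _3
_1: _2 A
_3: U M _4 Y
_2: P C
_4: F Z L Q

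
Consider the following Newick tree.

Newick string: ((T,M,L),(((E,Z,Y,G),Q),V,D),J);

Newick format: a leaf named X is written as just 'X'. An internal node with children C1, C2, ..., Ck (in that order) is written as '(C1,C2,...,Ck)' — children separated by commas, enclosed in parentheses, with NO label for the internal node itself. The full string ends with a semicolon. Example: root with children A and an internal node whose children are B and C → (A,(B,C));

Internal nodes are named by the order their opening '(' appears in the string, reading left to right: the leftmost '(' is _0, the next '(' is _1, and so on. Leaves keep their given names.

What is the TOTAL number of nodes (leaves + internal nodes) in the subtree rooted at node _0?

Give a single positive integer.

Newick: ((T,M,L),(((E,Z,Y,G),Q),V,D),J);
Locate _0: it is the '(' at position 0 (the 1st '(' reading left to right).
Query: subtree rooted at _0
_0: subtree_size = 1 + 15
  _1: subtree_size = 1 + 3
    T: subtree_size = 1 + 0
    M: subtree_size = 1 + 0
    L: subtree_size = 1 + 0
  _2: subtree_size = 1 + 9
    _3: subtree_size = 1 + 6
      _4: subtree_size = 1 + 4
        E: subtree_size = 1 + 0
        Z: subtree_size = 1 + 0
        Y: subtree_size = 1 + 0
        G: subtree_size = 1 + 0
      Q: subtree_size = 1 + 0
    V: subtree_size = 1 + 0
    D: subtree_size = 1 + 0
  J: subtree_size = 1 + 0
Total subtree size of _0: 16

Answer: 16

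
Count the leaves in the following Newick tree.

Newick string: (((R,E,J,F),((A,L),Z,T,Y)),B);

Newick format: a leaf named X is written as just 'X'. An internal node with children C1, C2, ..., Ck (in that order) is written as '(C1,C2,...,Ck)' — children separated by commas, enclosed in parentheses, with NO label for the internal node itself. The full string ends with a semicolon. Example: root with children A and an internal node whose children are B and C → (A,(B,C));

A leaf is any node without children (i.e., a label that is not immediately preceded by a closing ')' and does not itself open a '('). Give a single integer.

Newick: (((R,E,J,F),((A,L),Z,T,Y)),B);
Scan left-to-right; a leaf is any maximal label run not followed by '(':
  pos 3: leaf 'R' → count = 1
  pos 5: leaf 'E' → count = 2
  pos 7: leaf 'J' → count = 3
  pos 9: leaf 'F' → count = 4
  pos 14: leaf 'A' → count = 5
  pos 16: leaf 'L' → count = 6
  pos 19: leaf 'Z' → count = 7
  pos 21: leaf 'T' → count = 8
  pos 23: leaf 'Y' → count = 9
  pos 27: leaf 'B' → count = 10
Total leaves: 10

Answer: 10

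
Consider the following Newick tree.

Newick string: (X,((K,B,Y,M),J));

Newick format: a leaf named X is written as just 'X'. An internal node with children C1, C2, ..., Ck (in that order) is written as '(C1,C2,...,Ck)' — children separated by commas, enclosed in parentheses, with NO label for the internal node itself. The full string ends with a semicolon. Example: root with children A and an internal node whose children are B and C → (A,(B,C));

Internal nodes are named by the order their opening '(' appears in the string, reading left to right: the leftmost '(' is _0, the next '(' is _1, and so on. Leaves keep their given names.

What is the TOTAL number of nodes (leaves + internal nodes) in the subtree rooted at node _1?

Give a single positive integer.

Newick: (X,((K,B,Y,M),J));
Locate _1: it is the '(' at position 3 (the 2nd '(' reading left to right).
Query: subtree rooted at _1
_1: subtree_size = 1 + 6
  _2: subtree_size = 1 + 4
    K: subtree_size = 1 + 0
    B: subtree_size = 1 + 0
    Y: subtree_size = 1 + 0
    M: subtree_size = 1 + 0
  J: subtree_size = 1 + 0
Total subtree size of _1: 7

Answer: 7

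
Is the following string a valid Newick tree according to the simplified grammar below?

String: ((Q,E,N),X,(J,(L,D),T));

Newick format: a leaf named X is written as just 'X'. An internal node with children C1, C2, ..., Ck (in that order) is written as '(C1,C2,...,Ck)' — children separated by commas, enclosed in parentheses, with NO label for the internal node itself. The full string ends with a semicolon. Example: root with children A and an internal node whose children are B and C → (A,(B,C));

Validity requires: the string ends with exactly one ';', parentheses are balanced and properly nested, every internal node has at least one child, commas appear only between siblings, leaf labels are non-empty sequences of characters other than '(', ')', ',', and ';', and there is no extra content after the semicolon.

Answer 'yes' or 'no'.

Answer: yes

Derivation:
Input: ((Q,E,N),X,(J,(L,D),T));
Paren balance: 4 '(' vs 4 ')' OK
Ends with single ';': True
Full parse: OK
Valid: True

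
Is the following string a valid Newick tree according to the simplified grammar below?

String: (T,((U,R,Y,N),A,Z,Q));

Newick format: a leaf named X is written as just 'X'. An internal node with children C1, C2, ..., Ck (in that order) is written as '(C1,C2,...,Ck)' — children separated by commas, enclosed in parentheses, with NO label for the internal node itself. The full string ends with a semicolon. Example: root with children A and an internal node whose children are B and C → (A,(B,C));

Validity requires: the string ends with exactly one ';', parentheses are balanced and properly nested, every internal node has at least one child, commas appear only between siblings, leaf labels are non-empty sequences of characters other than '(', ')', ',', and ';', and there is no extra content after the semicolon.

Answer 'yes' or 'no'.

Answer: yes

Derivation:
Input: (T,((U,R,Y,N),A,Z,Q));
Paren balance: 3 '(' vs 3 ')' OK
Ends with single ';': True
Full parse: OK
Valid: True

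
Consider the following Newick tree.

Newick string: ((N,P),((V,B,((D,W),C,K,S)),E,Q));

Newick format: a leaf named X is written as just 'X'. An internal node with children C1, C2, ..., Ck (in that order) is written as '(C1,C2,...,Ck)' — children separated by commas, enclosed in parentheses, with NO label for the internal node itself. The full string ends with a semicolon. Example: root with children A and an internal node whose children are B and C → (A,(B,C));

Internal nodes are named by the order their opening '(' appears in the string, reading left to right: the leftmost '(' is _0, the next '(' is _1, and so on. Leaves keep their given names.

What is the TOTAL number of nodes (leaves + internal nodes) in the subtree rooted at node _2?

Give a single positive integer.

Newick: ((N,P),((V,B,((D,W),C,K,S)),E,Q));
Locate _2: it is the '(' at position 7 (the 3rd '(' reading left to right).
Query: subtree rooted at _2
_2: subtree_size = 1 + 12
  _3: subtree_size = 1 + 9
    V: subtree_size = 1 + 0
    B: subtree_size = 1 + 0
    _4: subtree_size = 1 + 6
      _5: subtree_size = 1 + 2
        D: subtree_size = 1 + 0
        W: subtree_size = 1 + 0
      C: subtree_size = 1 + 0
      K: subtree_size = 1 + 0
      S: subtree_size = 1 + 0
  E: subtree_size = 1 + 0
  Q: subtree_size = 1 + 0
Total subtree size of _2: 13

Answer: 13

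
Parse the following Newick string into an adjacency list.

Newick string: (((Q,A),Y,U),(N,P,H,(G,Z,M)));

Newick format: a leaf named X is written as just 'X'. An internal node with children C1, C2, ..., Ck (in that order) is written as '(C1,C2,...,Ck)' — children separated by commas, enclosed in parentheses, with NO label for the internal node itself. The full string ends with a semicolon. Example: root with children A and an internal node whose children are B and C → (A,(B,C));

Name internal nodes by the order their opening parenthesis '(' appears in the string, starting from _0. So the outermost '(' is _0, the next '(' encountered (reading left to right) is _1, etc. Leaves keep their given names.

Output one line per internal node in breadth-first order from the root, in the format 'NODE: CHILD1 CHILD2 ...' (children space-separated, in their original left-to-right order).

Answer: _0: _1 _3
_1: _2 Y U
_3: N P H _4
_2: Q A
_4: G Z M

Derivation:
Input: (((Q,A),Y,U),(N,P,H,(G,Z,M)));
Scanning left-to-right, naming '(' by encounter order:
  pos 0: '(' -> open internal node _0 (depth 1)
  pos 1: '(' -> open internal node _1 (depth 2)
  pos 2: '(' -> open internal node _2 (depth 3)
  pos 6: ')' -> close internal node _2 (now at depth 2)
  pos 11: ')' -> close internal node _1 (now at depth 1)
  pos 13: '(' -> open internal node _3 (depth 2)
  pos 20: '(' -> open internal node _4 (depth 3)
  pos 26: ')' -> close internal node _4 (now at depth 2)
  pos 27: ')' -> close internal node _3 (now at depth 1)
  pos 28: ')' -> close internal node _0 (now at depth 0)
Total internal nodes: 5
BFS adjacency from root:
  _0: _1 _3
  _1: _2 Y U
  _3: N P H _4
  _2: Q A
  _4: G Z M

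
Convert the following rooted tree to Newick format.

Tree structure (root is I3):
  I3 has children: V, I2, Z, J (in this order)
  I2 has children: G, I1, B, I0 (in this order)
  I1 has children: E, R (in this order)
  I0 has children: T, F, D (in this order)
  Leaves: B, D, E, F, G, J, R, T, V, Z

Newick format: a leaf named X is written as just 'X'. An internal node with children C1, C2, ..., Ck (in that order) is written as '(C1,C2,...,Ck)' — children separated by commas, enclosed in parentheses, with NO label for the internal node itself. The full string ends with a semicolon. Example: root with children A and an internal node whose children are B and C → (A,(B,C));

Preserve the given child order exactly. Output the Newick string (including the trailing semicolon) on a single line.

Answer: (V,(G,(E,R),B,(T,F,D)),Z,J);

Derivation:
internal I3 with children ['V', 'I2', 'Z', 'J']
  leaf 'V' → 'V'
  internal I2 with children ['G', 'I1', 'B', 'I0']
    leaf 'G' → 'G'
    internal I1 with children ['E', 'R']
      leaf 'E' → 'E'
      leaf 'R' → 'R'
    → '(E,R)'
    leaf 'B' → 'B'
    internal I0 with children ['T', 'F', 'D']
      leaf 'T' → 'T'
      leaf 'F' → 'F'
      leaf 'D' → 'D'
    → '(T,F,D)'
  → '(G,(E,R),B,(T,F,D))'
  leaf 'Z' → 'Z'
  leaf 'J' → 'J'
→ '(V,(G,(E,R),B,(T,F,D)),Z,J)'
Final: (V,(G,(E,R),B,(T,F,D)),Z,J);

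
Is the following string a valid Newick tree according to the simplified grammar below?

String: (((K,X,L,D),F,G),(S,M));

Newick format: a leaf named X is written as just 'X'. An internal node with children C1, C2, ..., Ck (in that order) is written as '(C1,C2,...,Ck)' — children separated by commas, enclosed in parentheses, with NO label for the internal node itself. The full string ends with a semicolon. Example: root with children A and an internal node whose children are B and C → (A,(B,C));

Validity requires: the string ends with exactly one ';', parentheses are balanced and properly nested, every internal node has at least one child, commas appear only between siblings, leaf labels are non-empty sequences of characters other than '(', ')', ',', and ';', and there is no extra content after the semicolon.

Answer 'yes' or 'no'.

Input: (((K,X,L,D),F,G),(S,M));
Paren balance: 4 '(' vs 4 ')' OK
Ends with single ';': True
Full parse: OK
Valid: True

Answer: yes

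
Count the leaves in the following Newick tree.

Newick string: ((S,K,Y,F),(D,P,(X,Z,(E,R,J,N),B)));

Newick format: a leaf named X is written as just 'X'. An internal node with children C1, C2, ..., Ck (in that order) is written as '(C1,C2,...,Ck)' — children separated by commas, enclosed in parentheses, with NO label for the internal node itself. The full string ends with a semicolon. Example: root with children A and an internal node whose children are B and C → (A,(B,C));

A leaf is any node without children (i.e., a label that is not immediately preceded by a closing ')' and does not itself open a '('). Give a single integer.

Answer: 13

Derivation:
Newick: ((S,K,Y,F),(D,P,(X,Z,(E,R,J,N),B)));
Scan left-to-right; a leaf is any maximal label run not followed by '(':
  pos 2: leaf 'S' → count = 1
  pos 4: leaf 'K' → count = 2
  pos 6: leaf 'Y' → count = 3
  pos 8: leaf 'F' → count = 4
  pos 12: leaf 'D' → count = 5
  pos 14: leaf 'P' → count = 6
  pos 17: leaf 'X' → count = 7
  pos 19: leaf 'Z' → count = 8
  pos 22: leaf 'E' → count = 9
  pos 24: leaf 'R' → count = 10
  pos 26: leaf 'J' → count = 11
  pos 28: leaf 'N' → count = 12
  pos 31: leaf 'B' → count = 13
Total leaves: 13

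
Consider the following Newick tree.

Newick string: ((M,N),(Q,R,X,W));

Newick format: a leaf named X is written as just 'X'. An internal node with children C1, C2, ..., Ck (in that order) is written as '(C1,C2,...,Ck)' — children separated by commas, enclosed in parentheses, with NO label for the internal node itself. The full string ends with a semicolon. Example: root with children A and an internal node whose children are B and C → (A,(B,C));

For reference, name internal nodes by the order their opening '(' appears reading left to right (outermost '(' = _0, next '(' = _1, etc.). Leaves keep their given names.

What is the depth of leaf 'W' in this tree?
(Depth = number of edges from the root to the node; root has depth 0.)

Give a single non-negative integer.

Newick: ((M,N),(Q,R,X,W));
Naming internals by '(' encounter order: outermost '(' = _0, next = _1, ...
Query node: W
Path from root: _0 -> _2 -> W
Depth of W: 2 (number of edges from root)

Answer: 2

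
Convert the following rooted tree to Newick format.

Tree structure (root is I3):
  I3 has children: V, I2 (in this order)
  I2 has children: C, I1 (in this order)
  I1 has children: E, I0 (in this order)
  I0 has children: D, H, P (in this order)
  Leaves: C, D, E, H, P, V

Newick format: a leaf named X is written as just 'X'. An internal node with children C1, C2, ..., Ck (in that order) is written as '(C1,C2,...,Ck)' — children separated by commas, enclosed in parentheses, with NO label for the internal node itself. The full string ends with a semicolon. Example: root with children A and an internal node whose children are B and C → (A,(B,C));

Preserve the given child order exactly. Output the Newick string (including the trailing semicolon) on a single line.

Answer: (V,(C,(E,(D,H,P))));

Derivation:
internal I3 with children ['V', 'I2']
  leaf 'V' → 'V'
  internal I2 with children ['C', 'I1']
    leaf 'C' → 'C'
    internal I1 with children ['E', 'I0']
      leaf 'E' → 'E'
      internal I0 with children ['D', 'H', 'P']
        leaf 'D' → 'D'
        leaf 'H' → 'H'
        leaf 'P' → 'P'
      → '(D,H,P)'
    → '(E,(D,H,P))'
  → '(C,(E,(D,H,P)))'
→ '(V,(C,(E,(D,H,P))))'
Final: (V,(C,(E,(D,H,P))));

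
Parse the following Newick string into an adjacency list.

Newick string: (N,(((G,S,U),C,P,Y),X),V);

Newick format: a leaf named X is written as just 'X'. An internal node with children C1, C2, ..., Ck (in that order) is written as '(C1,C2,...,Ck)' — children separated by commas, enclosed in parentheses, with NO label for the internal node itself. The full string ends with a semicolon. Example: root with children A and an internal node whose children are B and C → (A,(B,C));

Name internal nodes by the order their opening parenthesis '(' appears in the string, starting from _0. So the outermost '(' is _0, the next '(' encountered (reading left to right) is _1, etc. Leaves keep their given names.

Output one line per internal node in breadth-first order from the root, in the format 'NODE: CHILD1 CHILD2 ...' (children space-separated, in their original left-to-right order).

Input: (N,(((G,S,U),C,P,Y),X),V);
Scanning left-to-right, naming '(' by encounter order:
  pos 0: '(' -> open internal node _0 (depth 1)
  pos 3: '(' -> open internal node _1 (depth 2)
  pos 4: '(' -> open internal node _2 (depth 3)
  pos 5: '(' -> open internal node _3 (depth 4)
  pos 11: ')' -> close internal node _3 (now at depth 3)
  pos 18: ')' -> close internal node _2 (now at depth 2)
  pos 21: ')' -> close internal node _1 (now at depth 1)
  pos 24: ')' -> close internal node _0 (now at depth 0)
Total internal nodes: 4
BFS adjacency from root:
  _0: N _1 V
  _1: _2 X
  _2: _3 C P Y
  _3: G S U

Answer: _0: N _1 V
_1: _2 X
_2: _3 C P Y
_3: G S U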